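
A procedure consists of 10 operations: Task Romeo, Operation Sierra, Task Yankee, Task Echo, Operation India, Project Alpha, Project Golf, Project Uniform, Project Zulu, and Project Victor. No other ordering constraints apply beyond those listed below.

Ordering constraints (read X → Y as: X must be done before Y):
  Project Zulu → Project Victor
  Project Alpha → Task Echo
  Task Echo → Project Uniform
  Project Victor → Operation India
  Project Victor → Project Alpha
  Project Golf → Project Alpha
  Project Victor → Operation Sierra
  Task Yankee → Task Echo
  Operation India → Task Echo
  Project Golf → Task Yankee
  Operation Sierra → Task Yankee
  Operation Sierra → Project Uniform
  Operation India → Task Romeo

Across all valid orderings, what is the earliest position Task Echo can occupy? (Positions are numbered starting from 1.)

Every operation that must precede Task Echo has to come before it. Tracing all chains that end at Task Echo, those operations are: Operation Sierra, Task Yankee, Operation India, Project Alpha, Project Golf, Project Zulu, Project Victor — 7 in total.
With 7 mandatory predecessors, the earliest Task Echo can sit is position 7+1 = 8, and placing just those 7 first achieves it.

8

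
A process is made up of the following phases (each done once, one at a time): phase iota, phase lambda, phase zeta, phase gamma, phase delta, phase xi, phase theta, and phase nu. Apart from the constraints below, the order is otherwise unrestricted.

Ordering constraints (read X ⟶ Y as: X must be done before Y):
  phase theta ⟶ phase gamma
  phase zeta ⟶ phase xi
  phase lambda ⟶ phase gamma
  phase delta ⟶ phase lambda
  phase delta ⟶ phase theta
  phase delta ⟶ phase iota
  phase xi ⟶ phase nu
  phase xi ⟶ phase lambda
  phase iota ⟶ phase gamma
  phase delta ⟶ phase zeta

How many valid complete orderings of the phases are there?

80

Phase delta is the only phase with nothing required before it, so every ordering starts there.
Enumerating by repeatedly choosing an available phase (one whose prerequisites are all placed) gives 80 distinct complete orderings.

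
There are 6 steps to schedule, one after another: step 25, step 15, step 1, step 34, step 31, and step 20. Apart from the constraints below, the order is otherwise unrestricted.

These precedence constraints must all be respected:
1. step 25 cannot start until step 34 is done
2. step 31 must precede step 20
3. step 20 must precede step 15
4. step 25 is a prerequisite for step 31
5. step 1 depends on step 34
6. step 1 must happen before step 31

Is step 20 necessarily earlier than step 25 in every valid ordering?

There is a chain step 25 → step 31 → step 20, which puts step 25 before step 20.
So step 20 does not have to come before step 25 — it cannot.

No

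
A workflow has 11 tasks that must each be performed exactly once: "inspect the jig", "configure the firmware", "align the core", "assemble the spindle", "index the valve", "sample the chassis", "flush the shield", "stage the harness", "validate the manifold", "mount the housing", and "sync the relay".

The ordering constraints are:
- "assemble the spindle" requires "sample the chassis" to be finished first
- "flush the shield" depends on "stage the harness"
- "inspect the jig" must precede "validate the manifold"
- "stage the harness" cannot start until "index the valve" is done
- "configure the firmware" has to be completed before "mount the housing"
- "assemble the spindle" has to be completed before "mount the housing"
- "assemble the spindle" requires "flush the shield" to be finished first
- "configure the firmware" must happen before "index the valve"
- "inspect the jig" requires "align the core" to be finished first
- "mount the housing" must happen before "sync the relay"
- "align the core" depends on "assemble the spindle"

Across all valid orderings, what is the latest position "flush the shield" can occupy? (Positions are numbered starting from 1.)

Every task that must follow "flush the shield" has to come after it. Tracing all chains starting from "flush the shield", those tasks are: "inspect the jig", "align the core", "assemble the spindle", "validate the manifold", "mount the housing", "sync the relay" — 6 in total.
With 6 mandatory successors out of 11 tasks total, the latest slot for "flush the shield" is 11−6 = 5, and it's reachable by doing all non-successors before "flush the shield".

5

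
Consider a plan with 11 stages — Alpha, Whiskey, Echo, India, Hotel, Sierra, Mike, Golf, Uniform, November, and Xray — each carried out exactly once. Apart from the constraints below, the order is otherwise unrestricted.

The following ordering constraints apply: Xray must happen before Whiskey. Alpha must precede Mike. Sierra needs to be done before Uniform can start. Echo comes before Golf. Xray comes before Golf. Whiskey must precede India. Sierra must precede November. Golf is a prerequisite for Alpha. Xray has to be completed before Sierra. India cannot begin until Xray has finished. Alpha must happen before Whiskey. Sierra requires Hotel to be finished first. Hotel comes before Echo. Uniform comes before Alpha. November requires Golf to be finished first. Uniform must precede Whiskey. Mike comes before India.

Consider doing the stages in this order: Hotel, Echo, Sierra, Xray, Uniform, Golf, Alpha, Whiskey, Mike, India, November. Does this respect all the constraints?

In the proposed order, Sierra appears before Xray.
That contradicts the constraint that Xray must precede Sierra.

No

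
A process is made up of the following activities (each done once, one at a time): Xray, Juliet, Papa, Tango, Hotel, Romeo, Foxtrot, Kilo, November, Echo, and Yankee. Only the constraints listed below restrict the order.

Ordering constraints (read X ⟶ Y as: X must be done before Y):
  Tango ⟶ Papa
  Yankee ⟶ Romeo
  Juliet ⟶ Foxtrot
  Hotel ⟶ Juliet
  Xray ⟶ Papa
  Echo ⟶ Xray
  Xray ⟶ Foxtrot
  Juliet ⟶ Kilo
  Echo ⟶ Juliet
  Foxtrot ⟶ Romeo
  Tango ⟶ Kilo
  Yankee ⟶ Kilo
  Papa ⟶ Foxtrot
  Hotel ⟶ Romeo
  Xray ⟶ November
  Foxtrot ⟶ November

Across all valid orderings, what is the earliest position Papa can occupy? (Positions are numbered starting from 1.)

Every activity that must precede Papa has to come before it. Tracing all chains that end at Papa, those activities are: Xray, Tango, Echo — 3 in total.
So at minimum 3 activities come before Papa, putting Papa no earlier than position 4. That position is achievable by scheduling exactly those predecessors first.

4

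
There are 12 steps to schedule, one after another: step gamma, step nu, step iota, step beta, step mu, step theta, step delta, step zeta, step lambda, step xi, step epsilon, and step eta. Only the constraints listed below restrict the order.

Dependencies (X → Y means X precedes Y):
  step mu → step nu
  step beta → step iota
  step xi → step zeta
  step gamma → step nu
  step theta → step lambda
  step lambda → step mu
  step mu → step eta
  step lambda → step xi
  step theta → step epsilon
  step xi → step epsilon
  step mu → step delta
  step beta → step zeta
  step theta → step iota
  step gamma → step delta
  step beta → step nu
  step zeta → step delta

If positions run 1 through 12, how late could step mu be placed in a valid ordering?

9

Every step that must follow step mu has to come after it. Tracing all chains starting from step mu, those steps are: step nu, step delta, step eta — 3 in total.
So at least 3 steps follow step mu, putting step mu no later than position 9. That position is achievable by scheduling everything else first.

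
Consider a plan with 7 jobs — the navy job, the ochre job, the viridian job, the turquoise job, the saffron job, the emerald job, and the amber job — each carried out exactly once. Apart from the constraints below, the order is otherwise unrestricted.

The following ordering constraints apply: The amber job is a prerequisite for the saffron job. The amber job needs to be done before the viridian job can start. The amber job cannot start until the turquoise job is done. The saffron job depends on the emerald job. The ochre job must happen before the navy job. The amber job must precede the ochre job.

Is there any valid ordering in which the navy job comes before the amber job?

Following the amber job → the ochre job → the navy job, the amber job must precede the navy job in every valid ordering.
So no valid ordering can have the navy job before the amber job.

No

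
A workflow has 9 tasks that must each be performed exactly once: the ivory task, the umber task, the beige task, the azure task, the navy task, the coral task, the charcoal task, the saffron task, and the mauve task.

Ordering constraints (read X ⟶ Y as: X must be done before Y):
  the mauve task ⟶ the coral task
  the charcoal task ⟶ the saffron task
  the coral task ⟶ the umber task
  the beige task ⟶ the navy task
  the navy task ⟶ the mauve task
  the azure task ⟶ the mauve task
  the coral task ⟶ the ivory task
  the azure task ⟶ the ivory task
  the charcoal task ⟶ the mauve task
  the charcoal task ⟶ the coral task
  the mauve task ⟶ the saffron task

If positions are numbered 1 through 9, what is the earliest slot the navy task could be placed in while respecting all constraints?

2

Working backwards through the constraints from the navy task, its only required predecessor is the beige task.
So at minimum 1 task comes before the navy task, putting the navy task no earlier than position 2. That position is achievable by scheduling exactly that predecessor first.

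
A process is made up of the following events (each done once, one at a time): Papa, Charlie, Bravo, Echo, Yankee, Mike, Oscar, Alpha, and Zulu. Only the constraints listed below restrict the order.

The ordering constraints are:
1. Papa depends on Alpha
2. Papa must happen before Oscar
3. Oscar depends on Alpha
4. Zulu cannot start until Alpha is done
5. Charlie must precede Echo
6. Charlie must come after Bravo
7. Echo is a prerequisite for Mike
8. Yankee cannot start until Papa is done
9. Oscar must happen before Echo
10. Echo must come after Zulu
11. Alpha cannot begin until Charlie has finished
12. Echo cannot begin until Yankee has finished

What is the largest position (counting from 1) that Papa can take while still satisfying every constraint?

5

The events that are forced after Papa, directly or by a chain of constraints, are Echo, Yankee, Mike, Oscar. That's 4 events.
So at least 4 events follow Papa, putting Papa no later than position 5. That position is achievable by scheduling everything else first.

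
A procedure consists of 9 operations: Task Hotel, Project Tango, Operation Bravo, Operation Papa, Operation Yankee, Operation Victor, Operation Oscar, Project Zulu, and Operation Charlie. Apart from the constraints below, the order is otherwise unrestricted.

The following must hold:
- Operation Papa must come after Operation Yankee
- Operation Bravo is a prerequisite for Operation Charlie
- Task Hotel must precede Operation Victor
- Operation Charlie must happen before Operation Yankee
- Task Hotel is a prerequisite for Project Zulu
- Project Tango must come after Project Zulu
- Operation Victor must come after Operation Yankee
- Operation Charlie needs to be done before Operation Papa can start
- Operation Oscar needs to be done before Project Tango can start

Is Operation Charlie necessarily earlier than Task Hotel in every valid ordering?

Operation Charlie and Task Hotel are not related by any chain of constraints.
A valid ordering placing Task Hotel before Operation Charlie exists, so the answer is no.

No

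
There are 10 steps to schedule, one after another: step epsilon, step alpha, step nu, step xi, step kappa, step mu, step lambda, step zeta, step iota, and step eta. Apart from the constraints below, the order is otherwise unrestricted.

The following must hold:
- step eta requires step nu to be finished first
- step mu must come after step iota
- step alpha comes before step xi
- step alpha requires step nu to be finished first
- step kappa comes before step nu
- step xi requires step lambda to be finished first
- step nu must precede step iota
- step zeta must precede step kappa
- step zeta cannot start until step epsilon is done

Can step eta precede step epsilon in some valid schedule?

No

There is a dependency chain step epsilon → step zeta → step kappa → step nu → step eta, so step eta always comes after step epsilon.
So no valid ordering can have step eta before step epsilon.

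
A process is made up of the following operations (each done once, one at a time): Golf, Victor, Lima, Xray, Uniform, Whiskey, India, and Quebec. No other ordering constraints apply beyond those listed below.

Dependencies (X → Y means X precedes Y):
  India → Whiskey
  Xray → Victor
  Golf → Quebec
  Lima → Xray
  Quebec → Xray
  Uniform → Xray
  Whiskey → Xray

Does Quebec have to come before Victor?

Yes

Tracing the constraints gives a chain: Quebec → Xray → Victor.
Hence Quebec necessarily comes before Victor.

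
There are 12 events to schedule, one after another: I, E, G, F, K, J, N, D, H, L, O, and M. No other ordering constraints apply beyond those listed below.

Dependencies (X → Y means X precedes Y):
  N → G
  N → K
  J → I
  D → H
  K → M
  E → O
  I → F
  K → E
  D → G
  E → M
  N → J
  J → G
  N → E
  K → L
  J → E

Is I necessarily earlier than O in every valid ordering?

No

I and O are not related by any chain of constraints.
There exist valid orderings with O before I, so I is not required to come first.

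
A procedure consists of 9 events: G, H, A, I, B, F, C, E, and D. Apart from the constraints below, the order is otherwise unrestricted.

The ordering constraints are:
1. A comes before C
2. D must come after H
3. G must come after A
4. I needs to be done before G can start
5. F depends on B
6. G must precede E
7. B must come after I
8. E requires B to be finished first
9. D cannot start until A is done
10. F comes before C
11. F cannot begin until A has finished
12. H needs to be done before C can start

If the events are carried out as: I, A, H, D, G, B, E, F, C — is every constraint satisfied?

Yes

Every stated constraint is respected: A sits at position 2, ahead of C at position 9, and each of the other listed pairs likewise has the predecessor earlier in the sequence.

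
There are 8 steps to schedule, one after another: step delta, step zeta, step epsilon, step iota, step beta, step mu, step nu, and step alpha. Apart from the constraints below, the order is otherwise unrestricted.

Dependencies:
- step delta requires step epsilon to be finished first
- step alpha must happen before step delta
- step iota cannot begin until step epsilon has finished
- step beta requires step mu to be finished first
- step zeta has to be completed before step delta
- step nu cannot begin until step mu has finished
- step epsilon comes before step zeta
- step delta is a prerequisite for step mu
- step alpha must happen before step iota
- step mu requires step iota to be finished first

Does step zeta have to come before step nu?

Yes

Chaining the stated constraints: step zeta → step delta → step mu → step nu.
So step zeta must precede step nu in any valid ordering.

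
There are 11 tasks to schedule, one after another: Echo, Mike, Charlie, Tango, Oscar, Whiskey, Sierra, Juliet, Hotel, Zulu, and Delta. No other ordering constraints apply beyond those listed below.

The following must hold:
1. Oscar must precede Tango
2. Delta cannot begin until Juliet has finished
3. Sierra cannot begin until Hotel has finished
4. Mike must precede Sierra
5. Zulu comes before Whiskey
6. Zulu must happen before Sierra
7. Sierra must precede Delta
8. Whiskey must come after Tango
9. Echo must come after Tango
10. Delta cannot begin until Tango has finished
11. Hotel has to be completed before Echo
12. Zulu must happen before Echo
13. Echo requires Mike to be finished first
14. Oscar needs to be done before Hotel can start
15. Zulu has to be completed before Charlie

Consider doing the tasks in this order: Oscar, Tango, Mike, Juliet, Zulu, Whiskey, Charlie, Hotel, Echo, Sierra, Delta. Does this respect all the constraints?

Yes

Going through the constraints one by one, each required predecessor appears earlier in the sequence than its dependent — e.g. Tango (position 2) is before Delta (position 11), as required.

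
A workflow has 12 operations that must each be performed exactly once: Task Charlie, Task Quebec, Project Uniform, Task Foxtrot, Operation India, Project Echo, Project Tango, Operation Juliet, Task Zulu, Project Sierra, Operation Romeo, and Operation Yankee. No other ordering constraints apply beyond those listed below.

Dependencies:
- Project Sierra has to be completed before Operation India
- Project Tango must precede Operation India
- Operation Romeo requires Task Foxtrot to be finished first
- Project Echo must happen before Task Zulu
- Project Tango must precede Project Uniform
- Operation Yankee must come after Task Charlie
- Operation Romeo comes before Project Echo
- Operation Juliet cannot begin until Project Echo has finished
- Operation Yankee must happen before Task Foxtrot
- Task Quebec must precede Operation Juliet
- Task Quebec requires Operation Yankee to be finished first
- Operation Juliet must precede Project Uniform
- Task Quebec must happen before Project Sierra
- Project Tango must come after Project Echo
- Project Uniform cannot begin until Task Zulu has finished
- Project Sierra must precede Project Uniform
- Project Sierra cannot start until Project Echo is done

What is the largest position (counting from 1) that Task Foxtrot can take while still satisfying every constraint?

Following every chain forward from Task Foxtrot, the operations that must come later are Project Uniform, Operation India, Project Echo, Project Tango, Operation Juliet, Task Zulu, Project Sierra, Operation Romeo — 8 of them.
So at least 8 operations follow Task Foxtrot, putting Task Foxtrot no later than position 4. That position is achievable by scheduling everything else first.

4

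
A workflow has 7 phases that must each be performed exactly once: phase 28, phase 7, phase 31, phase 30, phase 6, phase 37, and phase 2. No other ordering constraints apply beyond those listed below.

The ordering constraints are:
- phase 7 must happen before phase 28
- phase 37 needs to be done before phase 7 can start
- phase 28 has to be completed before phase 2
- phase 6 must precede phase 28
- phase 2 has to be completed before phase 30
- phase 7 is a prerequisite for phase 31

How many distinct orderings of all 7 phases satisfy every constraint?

The phases with no prerequisites are phase 6, phase 37; any of them can be placed first.
Counting all ways to extend the partial order to a total order gives 13.

13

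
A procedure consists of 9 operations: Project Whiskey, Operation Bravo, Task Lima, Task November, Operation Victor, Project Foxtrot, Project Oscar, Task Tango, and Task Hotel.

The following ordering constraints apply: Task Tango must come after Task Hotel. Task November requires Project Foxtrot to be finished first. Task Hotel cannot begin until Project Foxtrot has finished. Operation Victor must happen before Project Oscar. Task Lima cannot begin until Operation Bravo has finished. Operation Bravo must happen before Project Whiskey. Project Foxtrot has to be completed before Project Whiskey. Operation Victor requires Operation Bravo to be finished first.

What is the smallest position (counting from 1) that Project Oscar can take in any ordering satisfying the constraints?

Working backwards through the constraints from Project Oscar, its full set of required predecessors is Operation Bravo, Operation Victor — 2 of them.
With 2 mandatory predecessors, the earliest Project Oscar can sit is position 2+1 = 3, and placing just those 2 first achieves it.

3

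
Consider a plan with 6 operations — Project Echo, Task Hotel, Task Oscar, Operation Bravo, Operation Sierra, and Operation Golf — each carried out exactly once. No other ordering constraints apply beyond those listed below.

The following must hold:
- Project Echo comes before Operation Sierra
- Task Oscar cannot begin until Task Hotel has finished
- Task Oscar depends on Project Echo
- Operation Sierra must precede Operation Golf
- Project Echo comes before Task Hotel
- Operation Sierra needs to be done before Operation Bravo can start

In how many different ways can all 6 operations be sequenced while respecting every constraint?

Only Project Echo has no prerequisites, so it must go first.
Systematically extending each partial ordering one operation at a time and counting, there are 20 complete orderings.

20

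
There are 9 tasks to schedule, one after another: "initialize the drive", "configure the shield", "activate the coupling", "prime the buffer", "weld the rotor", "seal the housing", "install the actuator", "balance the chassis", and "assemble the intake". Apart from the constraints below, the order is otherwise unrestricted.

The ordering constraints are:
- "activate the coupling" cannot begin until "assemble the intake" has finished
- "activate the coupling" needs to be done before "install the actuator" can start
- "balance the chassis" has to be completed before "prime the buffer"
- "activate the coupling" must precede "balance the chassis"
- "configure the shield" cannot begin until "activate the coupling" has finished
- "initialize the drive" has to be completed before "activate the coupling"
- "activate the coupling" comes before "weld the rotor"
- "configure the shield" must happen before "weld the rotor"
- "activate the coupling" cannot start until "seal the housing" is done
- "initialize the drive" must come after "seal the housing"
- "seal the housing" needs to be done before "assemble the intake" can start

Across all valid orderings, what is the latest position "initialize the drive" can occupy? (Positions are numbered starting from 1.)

3

Following every chain forward from "initialize the drive", the tasks that must come later are "configure the shield", "activate the coupling", "prime the buffer", "weld the rotor", "install the actuator", "balance the chassis" — 6 of them.
So at least 6 tasks follow "initialize the drive", putting "initialize the drive" no later than position 3. That position is achievable by scheduling everything else first.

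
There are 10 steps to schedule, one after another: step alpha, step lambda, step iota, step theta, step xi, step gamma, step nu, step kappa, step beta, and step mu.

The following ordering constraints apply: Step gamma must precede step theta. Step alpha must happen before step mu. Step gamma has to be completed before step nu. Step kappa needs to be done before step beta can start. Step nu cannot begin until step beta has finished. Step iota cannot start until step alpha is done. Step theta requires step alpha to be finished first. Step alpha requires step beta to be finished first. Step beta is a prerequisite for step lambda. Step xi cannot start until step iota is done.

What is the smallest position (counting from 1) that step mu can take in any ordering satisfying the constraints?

Every step that must precede step mu has to come before it. Tracing all chains that end at step mu, those steps are: step alpha, step kappa, step beta — 3 in total.
With 3 mandatory predecessors, the earliest step mu can sit is position 3+1 = 4, and placing just those 3 first achieves it.

4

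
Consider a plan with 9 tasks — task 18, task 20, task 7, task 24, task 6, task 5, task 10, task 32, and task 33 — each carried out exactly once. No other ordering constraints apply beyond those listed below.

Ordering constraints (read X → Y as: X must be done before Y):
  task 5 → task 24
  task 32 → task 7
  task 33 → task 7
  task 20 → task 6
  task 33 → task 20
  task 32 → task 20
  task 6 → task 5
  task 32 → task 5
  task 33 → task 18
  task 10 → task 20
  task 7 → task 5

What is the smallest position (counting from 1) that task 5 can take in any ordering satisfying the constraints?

Every task that must precede task 5 has to come before it. Tracing all chains that end at task 5, those tasks are: task 20, task 7, task 6, task 10, task 32, task 33 — 6 in total.
So at minimum 6 tasks come before task 5, putting task 5 no earlier than position 7. That position is achievable by scheduling exactly those predecessors first.

7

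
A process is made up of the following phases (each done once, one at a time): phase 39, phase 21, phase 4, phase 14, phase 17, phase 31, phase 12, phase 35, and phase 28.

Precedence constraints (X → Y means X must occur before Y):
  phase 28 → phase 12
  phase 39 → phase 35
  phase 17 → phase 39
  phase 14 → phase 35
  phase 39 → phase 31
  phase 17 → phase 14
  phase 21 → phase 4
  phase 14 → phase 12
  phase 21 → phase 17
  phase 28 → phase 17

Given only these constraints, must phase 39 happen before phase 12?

No

Nothing in the constraints links phase 39 and phase 12; they are unordered relative to each other.
A valid ordering placing phase 12 before phase 39 exists, so the answer is no.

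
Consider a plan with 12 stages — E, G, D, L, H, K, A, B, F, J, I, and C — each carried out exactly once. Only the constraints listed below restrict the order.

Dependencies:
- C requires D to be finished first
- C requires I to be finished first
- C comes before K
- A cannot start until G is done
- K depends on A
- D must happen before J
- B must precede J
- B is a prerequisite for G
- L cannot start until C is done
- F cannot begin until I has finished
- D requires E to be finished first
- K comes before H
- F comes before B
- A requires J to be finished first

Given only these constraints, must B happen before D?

No

B and D are not related by any chain of constraints.
There exist valid orderings with D before B, so B is not required to come first.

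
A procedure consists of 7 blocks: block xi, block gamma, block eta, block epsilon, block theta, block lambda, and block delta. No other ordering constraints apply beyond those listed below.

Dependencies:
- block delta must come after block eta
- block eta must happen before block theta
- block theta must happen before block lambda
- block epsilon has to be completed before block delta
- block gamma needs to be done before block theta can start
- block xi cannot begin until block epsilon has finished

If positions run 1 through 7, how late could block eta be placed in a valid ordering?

Every block that must follow block eta has to come after it. Tracing all chains starting from block eta, those blocks are: block theta, block lambda, block delta — 3 in total.
With 3 mandatory successors out of 7 blocks total, the latest slot for block eta is 7−3 = 4, and it's reachable by doing all non-successors before block eta.

4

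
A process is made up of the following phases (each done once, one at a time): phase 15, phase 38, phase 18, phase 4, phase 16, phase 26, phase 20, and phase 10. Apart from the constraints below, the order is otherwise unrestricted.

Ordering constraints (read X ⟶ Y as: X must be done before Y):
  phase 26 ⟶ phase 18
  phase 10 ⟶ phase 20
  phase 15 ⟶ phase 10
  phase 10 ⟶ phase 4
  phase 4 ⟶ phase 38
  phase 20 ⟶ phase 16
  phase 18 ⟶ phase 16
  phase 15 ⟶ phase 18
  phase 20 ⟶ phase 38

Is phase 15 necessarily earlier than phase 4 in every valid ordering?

Following the dependencies: phase 15 → phase 10 → phase 4.
That forces phase 15 before phase 4 in every valid schedule.

Yes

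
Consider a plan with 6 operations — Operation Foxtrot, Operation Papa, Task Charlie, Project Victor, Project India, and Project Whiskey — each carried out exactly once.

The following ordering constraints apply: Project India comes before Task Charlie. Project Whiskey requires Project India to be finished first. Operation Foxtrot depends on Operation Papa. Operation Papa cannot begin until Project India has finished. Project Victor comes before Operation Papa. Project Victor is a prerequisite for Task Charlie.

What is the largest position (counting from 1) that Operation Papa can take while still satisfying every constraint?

Following the constraints forward from Operation Papa, its only required successor is Operation Foxtrot.
With 1 mandatory successor out of 6 operations total, the latest slot for Operation Papa is 6−1 = 5, and it's reachable by doing all non-successors before Operation Papa.

5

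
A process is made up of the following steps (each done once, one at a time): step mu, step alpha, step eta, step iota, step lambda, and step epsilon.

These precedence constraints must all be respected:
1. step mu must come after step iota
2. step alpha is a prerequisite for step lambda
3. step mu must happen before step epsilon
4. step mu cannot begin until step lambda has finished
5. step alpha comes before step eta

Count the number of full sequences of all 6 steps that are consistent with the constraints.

2 steps have no prerequisites (step alpha, step iota), so any of them could come first.
Enumerating by repeatedly choosing an available step (one whose prerequisites are all placed) gives 14 distinct complete orderings.

14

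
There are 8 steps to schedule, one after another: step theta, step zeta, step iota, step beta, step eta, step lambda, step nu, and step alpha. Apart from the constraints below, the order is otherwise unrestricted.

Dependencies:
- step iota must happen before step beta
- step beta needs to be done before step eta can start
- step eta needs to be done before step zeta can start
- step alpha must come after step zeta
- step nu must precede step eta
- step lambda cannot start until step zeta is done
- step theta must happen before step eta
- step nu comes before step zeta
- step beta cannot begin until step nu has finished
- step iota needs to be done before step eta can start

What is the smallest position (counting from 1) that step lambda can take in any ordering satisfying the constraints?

7

The steps that are forced before step lambda, directly or transitively, are step theta, step zeta, step iota, step beta, step eta, step nu. That's 6 steps.
So at minimum 6 steps come before step lambda, putting step lambda no earlier than position 7. That position is achievable by scheduling exactly those predecessors first.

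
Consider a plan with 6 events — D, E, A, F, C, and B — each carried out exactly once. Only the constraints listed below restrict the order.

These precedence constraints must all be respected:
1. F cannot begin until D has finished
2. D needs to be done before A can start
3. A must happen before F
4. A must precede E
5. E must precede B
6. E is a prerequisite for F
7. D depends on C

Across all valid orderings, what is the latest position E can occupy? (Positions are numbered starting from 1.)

4

Every event that must follow E has to come after it. Tracing all chains starting from E, those events are: F, B — 2 in total.
With 2 mandatory successors out of 6 events total, the latest slot for E is 6−2 = 4, and it's reachable by doing all non-successors before E.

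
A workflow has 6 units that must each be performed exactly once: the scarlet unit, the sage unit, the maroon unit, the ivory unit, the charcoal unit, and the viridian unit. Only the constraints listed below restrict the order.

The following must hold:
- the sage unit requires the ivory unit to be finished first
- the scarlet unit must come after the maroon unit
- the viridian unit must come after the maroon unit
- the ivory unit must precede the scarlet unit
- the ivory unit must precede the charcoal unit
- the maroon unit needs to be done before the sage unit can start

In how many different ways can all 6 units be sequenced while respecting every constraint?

60

2 units have no prerequisites (the maroon unit, the ivory unit), so any of them could come first.
Systematically extending each partial ordering one unit at a time and counting, there are 60 complete orderings.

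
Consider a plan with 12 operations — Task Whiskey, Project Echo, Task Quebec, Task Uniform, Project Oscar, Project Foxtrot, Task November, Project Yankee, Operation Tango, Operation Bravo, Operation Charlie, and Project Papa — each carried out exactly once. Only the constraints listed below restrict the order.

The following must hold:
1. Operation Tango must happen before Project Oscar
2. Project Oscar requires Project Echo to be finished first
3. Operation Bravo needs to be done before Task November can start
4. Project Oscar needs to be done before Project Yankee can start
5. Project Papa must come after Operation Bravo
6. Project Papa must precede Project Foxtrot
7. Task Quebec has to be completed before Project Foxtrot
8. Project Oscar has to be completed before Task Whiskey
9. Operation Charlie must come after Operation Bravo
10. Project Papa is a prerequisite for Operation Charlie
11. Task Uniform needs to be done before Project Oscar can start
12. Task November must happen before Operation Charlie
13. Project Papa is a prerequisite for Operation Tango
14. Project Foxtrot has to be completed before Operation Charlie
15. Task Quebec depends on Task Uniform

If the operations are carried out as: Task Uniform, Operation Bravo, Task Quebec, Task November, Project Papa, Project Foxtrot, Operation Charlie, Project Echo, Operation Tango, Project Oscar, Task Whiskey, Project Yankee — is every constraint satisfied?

Yes

Every stated constraint is respected: Task Uniform sits at position 1, ahead of Project Oscar at position 10, and each of the other listed pairs likewise has the predecessor earlier in the sequence.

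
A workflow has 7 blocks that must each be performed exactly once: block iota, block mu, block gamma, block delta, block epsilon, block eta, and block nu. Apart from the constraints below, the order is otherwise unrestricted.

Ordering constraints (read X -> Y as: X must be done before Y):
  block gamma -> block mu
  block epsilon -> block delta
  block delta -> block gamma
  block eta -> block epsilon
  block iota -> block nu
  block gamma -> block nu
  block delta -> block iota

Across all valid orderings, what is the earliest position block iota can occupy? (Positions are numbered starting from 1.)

4

Working backwards through the constraints from block iota, its full set of required predecessors is block delta, block epsilon, block eta — 3 of them.
So at minimum 3 blocks come before block iota, putting block iota no earlier than position 4. That position is achievable by scheduling exactly those predecessors first.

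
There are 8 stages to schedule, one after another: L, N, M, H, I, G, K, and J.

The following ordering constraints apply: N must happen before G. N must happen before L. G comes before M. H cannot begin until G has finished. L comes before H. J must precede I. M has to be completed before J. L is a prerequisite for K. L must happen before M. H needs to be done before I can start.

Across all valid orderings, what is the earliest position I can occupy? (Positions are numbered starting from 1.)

The stages that are forced before I, directly or transitively, are L, N, M, H, G, J. That's 6 stages.
With 6 mandatory predecessors, the earliest I can sit is position 6+1 = 7, and placing just those 6 first achieves it.

7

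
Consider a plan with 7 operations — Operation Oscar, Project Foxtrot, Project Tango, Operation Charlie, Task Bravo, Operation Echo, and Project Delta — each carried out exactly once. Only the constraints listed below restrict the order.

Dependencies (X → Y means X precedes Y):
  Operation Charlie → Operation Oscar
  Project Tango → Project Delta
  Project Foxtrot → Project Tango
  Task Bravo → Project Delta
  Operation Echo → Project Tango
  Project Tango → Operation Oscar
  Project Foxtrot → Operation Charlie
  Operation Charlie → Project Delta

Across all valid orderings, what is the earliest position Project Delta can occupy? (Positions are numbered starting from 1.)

Every operation that must precede Project Delta has to come before it. Tracing all chains that end at Project Delta, those operations are: Project Foxtrot, Project Tango, Operation Charlie, Task Bravo, Operation Echo — 5 in total.
So at minimum 5 operations come before Project Delta, putting Project Delta no earlier than position 6. That position is achievable by scheduling exactly those predecessors first.

6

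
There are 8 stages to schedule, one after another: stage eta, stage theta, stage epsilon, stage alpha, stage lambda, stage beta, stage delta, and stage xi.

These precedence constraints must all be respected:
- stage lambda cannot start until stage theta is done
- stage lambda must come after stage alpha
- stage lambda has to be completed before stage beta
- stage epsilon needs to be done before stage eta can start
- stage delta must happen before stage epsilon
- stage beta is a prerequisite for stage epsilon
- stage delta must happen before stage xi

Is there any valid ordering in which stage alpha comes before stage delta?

Nothing in the constraints forces stage delta before stage alpha — there is no chain from stage delta to stage alpha.
So a valid ordering placing stage alpha earlier than stage delta exists.

Yes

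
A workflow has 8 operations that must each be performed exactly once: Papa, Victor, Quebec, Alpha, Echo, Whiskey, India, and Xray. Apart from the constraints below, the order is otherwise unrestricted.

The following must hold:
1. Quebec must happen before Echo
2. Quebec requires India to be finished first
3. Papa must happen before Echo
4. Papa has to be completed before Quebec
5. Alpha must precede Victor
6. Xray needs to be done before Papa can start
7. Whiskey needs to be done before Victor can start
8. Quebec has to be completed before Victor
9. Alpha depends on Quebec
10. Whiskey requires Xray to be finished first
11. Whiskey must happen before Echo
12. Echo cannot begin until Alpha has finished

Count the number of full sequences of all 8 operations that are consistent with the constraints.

28

2 operations have no prerequisites (India, Xray), so any of them could come first.
Systematically extending each partial ordering one operation at a time and counting, there are 28 complete orderings.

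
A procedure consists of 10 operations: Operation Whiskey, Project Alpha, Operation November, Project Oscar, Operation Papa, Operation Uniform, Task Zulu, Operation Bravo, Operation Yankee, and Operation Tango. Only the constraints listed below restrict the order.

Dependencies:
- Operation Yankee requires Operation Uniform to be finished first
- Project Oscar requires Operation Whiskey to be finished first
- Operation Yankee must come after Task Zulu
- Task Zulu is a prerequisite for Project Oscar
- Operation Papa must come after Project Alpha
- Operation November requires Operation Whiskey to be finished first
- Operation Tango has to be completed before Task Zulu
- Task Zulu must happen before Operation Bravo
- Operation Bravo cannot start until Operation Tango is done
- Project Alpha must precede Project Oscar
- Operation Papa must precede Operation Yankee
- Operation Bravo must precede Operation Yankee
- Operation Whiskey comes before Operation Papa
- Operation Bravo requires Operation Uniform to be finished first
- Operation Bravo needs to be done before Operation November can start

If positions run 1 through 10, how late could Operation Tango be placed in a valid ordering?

Following every chain forward from Operation Tango, the operations that must come later are Operation November, Project Oscar, Task Zulu, Operation Bravo, Operation Yankee — 5 of them.
So at least 5 operations follow Operation Tango, putting Operation Tango no later than position 5. That position is achievable by scheduling everything else first.

5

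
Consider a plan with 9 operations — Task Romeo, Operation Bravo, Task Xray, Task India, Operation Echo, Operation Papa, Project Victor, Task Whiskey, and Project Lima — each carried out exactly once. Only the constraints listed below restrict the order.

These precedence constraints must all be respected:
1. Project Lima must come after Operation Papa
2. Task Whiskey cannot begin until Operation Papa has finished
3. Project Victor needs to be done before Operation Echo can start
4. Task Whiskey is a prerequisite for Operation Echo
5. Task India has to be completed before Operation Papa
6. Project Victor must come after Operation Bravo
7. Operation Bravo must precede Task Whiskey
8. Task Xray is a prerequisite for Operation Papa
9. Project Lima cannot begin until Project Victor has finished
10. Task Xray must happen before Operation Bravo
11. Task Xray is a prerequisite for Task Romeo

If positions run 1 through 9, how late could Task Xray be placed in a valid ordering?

Every operation that must follow Task Xray has to come after it. Tracing all chains starting from Task Xray, those operations are: Task Romeo, Operation Bravo, Operation Echo, Operation Papa, Project Victor, Task Whiskey, Project Lima — 7 in total.
So at least 7 operations follow Task Xray, putting Task Xray no later than position 2. That position is achievable by scheduling everything else first.

2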